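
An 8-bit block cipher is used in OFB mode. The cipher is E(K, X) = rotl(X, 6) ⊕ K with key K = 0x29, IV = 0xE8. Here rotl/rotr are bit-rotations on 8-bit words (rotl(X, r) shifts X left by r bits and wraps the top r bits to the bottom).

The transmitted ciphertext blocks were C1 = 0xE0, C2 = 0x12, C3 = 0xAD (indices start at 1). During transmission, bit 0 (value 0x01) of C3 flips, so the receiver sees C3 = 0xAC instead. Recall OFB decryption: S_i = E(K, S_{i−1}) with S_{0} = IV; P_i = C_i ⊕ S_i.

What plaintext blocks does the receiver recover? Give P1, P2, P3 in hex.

P1 = 0xF3, P2 = 0xFF, P3 = 0xFE

Only C3 changed, to 0xAC. In OFB, a change in C_i flips the same bit in P_i only; the keystream is unaffected. Decrypting the received ciphertext:
P1: S = E(K, 0xE8) = 0x13; 0xE0 ⊕ 0x13 = 0xF3.
P2: S = E(K, 0x13) = 0xED; 0x12 ⊕ 0xED = 0xFF.
P3: S = E(K, 0xED) = 0x52; 0xAC ⊕ 0x52 = 0xFE.
Blocks that differ from the original plaintext: P3.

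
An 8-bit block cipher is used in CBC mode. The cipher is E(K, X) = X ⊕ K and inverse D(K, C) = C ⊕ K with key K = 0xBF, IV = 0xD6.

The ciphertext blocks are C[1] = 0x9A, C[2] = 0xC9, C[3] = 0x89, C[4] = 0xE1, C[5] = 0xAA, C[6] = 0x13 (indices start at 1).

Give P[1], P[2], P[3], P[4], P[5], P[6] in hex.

CBC decryption: P_i = D(K, C_i) ⊕ C_{i−1}, with C_{0} = IV.
P[1]: D(K, 0x9A) = 0x25; 0x25 ⊕ 0xD6 = 0xF3.
P[2]: D(K, 0xC9) = 0x76; 0x76 ⊕ 0x9A = 0xEC.
P[3]: D(K, 0x89) = 0x36; 0x36 ⊕ 0xC9 = 0xFF.
P[4]: D(K, 0xE1) = 0x5E; 0x5E ⊕ 0x89 = 0xD7.
P[5]: D(K, 0xAA) = 0x15; 0x15 ⊕ 0xE1 = 0xF4.
P[6]: D(K, 0x13) = 0xAC; 0xAC ⊕ 0xAA = 0x06.

P[1] = 0xF3, P[2] = 0xEC, P[3] = 0xFF, P[4] = 0xD7, P[5] = 0xF4, P[6] = 0x06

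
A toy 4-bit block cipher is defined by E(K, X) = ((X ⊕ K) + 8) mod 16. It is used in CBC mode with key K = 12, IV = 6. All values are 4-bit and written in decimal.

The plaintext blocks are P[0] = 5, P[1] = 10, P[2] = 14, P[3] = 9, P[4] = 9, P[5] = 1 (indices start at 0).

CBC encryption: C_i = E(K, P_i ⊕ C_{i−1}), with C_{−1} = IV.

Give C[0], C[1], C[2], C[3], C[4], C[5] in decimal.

C[0] = 7, C[1] = 9, C[2] = 3, C[3] = 14, C[4] = 3, C[5] = 6

C[0]: P[0] ⊕ 6 = 3; E(K, 3) = 7.
C[1]: P[1] ⊕ 7 = 13; E(K, 13) = 9.
C[2]: P[2] ⊕ 9 = 7; E(K, 7) = 3.
C[3]: P[3] ⊕ 3 = 10; E(K, 10) = 14.
C[4]: P[4] ⊕ 14 = 7; E(K, 7) = 3.
C[5]: P[5] ⊕ 3 = 2; E(K, 2) = 6.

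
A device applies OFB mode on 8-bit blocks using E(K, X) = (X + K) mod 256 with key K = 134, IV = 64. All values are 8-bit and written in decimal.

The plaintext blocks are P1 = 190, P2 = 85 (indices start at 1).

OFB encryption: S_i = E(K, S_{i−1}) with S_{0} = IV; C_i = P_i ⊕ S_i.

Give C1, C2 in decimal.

C1: S = E(K, 64) = 198; 190 ⊕ 198 = 120.
C2: S = E(K, 198) = 76; 85 ⊕ 76 = 25.

C1 = 120, C2 = 25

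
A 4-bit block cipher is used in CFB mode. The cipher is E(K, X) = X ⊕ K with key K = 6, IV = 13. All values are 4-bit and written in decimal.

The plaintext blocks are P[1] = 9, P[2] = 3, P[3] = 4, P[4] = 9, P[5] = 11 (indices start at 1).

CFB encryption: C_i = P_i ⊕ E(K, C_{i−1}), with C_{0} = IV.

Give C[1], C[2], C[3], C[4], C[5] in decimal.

C[1] = 2, C[2] = 7, C[3] = 5, C[4] = 10, C[5] = 7

C[1]: E(K, 13) = 11; 9 ⊕ 11 = 2.
C[2]: E(K, 2) = 4; 3 ⊕ 4 = 7.
C[3]: E(K, 7) = 1; 4 ⊕ 1 = 5.
C[4]: E(K, 5) = 3; 9 ⊕ 3 = 10.
C[5]: E(K, 10) = 12; 11 ⊕ 12 = 7.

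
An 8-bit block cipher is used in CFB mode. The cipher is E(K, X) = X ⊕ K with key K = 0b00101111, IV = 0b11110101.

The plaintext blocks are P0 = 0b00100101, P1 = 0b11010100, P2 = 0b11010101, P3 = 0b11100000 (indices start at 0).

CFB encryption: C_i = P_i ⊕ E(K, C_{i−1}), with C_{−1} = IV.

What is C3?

C0: E(K, 0b11110101) = 0b11011010; 0b00100101 ⊕ 0b11011010 = 0b11111111.
C1: E(K, 0b11111111) = 0b11010000; 0b11010100 ⊕ 0b11010000 = 0b00000100.
C2: E(K, 0b00000100) = 0b00101011; 0b11010101 ⊕ 0b00101011 = 0b11111110.
C3: E(K, 0b11111110) = 0b11010001; 0b11100000 ⊕ 0b11010001 = 0b00110001.

C3 = 0b00110001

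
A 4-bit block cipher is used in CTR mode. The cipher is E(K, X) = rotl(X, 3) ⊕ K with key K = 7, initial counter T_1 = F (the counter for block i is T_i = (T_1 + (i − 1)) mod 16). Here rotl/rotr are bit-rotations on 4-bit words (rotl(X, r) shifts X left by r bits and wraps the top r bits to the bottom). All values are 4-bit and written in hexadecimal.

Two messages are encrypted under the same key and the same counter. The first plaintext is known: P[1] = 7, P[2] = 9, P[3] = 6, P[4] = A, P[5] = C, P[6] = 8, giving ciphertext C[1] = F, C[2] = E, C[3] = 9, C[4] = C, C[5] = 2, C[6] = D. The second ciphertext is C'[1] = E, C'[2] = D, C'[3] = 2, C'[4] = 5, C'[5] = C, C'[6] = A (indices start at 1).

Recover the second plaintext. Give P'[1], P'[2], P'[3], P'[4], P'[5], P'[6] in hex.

In CTR with a reused counter, both messages share the same keystream S_i, so C_i ⊕ C'_i = P_i ⊕ P'_i and thus P'_i = P_i ⊕ C_i ⊕ C'_i.
P'[1]: 7 ⊕ F ⊕ E = 6.
P'[2]: 9 ⊕ E ⊕ D = A.
P'[3]: 6 ⊕ 9 ⊕ 2 = D.
P'[4]: A ⊕ C ⊕ 5 = 3.
P'[5]: C ⊕ 2 ⊕ C = 2.
P'[6]: 8 ⊕ D ⊕ A = F.

P'[1] = 6, P'[2] = A, P'[3] = D, P'[4] = 3, P'[5] = 2, P'[6] = F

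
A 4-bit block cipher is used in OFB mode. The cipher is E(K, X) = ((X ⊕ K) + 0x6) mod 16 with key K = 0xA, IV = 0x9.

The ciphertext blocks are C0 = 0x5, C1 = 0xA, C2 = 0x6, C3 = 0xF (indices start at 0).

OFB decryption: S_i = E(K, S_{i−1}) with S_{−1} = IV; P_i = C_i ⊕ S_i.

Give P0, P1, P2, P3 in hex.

P0: S = E(K, 0x9) = 0x9; 0x5 ⊕ 0x9 = 0xC.
P1: S = E(K, 0x9) = 0x9; 0xA ⊕ 0x9 = 0x3.
P2: S = E(K, 0x9) = 0x9; 0x6 ⊕ 0x9 = 0xF.
P3: S = E(K, 0x9) = 0x9; 0xF ⊕ 0x9 = 0x6.

P0 = 0xC, P1 = 0x3, P2 = 0xF, P3 = 0x6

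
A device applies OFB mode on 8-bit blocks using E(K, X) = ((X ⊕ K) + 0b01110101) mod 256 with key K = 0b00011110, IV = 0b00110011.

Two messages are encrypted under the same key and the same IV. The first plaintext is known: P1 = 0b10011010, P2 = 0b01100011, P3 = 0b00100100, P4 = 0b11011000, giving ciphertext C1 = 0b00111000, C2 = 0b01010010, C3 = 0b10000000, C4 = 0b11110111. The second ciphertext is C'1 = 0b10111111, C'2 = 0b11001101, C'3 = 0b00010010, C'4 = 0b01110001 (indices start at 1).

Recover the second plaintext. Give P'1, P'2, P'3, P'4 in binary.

P'1 = 0b00011101, P'2 = 0b11111100, P'3 = 0b10110110, P'4 = 0b01011110

In OFB with a reused IV, both messages share the same keystream S_i, so C_i ⊕ C'_i = P_i ⊕ P'_i and thus P'_i = P_i ⊕ C_i ⊕ C'_i.
P'1: 0b10011010 ⊕ 0b00111000 ⊕ 0b10111111 = 0b00011101.
P'2: 0b01100011 ⊕ 0b01010010 ⊕ 0b11001101 = 0b11111100.
P'3: 0b00100100 ⊕ 0b10000000 ⊕ 0b00010010 = 0b10110110.
P'4: 0b11011000 ⊕ 0b11110111 ⊕ 0b01110001 = 0b01011110.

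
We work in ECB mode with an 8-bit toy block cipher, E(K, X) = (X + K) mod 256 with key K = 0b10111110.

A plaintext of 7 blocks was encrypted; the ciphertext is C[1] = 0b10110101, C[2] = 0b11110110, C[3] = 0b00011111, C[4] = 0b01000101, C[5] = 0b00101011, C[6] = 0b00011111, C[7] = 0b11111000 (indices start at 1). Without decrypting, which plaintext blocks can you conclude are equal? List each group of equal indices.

P[3] = P[6]

ECB encrypts each block independently with the same key, so equal ciphertext blocks imply equal plaintext blocks.
C[3] = C[6] = 0b00011111, so P[3] = P[6].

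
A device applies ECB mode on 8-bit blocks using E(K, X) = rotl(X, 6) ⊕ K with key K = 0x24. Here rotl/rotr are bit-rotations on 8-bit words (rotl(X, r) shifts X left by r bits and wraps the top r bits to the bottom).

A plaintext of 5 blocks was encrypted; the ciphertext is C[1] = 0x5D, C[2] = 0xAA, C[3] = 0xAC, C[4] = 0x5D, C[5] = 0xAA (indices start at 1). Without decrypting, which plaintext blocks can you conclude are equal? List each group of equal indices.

ECB encrypts each block independently with the same key, so equal ciphertext blocks imply equal plaintext blocks.
C[1] = C[4] = 0x5D, so P[1] = P[4].
C[2] = C[5] = 0xAA, so P[2] = P[5].

P[1] = P[4]; P[2] = P[5]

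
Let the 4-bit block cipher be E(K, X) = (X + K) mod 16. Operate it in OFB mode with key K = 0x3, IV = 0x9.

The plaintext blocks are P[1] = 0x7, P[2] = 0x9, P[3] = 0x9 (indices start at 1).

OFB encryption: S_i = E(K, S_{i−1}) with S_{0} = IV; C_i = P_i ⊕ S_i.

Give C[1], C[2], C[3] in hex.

C[1]: S = E(K, 0x9) = 0xC; 0x7 ⊕ 0xC = 0xB.
C[2]: S = E(K, 0xC) = 0xF; 0x9 ⊕ 0xF = 0x6.
C[3]: S = E(K, 0xF) = 0x2; 0x9 ⊕ 0x2 = 0xB.

C[1] = 0xB, C[2] = 0x6, C[3] = 0xB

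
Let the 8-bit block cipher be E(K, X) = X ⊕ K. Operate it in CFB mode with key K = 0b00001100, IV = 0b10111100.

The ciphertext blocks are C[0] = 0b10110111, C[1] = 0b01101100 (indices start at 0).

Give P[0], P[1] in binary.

CFB decryption: P_i = C_i ⊕ E(K, C_{i−1}), with C_{−1} = IV.
P[0]: E(K, 0b10111100) = 0b10110000; 0b10110111 ⊕ 0b10110000 = 0b00000111.
P[1]: E(K, 0b10110111) = 0b10111011; 0b01101100 ⊕ 0b10111011 = 0b11010111.

P[0] = 0b00000111, P[1] = 0b11010111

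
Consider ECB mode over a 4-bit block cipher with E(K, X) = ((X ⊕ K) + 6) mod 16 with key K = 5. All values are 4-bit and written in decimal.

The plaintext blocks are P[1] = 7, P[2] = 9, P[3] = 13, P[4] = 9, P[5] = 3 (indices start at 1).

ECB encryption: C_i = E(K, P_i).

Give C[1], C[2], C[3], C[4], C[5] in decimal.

C[1] = 8, C[2] = 2, C[3] = 14, C[4] = 2, C[5] = 12

C[1]: E(K, 7) = 8.
C[2]: E(K, 9) = 2.
C[3]: E(K, 13) = 14.
C[4]: E(K, 9) = 2.
C[5]: E(K, 3) = 12.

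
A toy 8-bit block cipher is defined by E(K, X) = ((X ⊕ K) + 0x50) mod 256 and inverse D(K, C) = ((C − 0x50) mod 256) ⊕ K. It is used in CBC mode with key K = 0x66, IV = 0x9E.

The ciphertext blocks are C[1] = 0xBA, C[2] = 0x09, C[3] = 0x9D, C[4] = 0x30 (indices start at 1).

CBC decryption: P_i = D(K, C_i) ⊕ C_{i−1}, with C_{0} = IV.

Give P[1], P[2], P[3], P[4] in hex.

P[1] = 0x92, P[2] = 0x65, P[3] = 0x22, P[4] = 0x1B

P[1]: D(K, 0xBA) = 0x0C; 0x0C ⊕ 0x9E = 0x92.
P[2]: D(K, 0x09) = 0xDF; 0xDF ⊕ 0xBA = 0x65.
P[3]: D(K, 0x9D) = 0x2B; 0x2B ⊕ 0x09 = 0x22.
P[4]: D(K, 0x30) = 0x86; 0x86 ⊕ 0x9D = 0x1B.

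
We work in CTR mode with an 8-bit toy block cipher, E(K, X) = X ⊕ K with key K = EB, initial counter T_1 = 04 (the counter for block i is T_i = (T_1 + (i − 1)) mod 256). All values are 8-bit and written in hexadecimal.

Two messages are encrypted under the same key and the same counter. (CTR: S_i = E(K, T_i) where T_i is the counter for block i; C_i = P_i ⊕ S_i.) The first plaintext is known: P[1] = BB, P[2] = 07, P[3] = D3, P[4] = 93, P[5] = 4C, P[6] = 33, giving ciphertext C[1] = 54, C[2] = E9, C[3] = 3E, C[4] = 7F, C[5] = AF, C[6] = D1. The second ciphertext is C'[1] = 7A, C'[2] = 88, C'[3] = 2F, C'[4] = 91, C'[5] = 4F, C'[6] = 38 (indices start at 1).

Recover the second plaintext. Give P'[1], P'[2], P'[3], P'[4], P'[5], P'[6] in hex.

In CTR with a reused counter, both messages share the same keystream S_i, so C_i ⊕ C'_i = P_i ⊕ P'_i and thus P'_i = P_i ⊕ C_i ⊕ C'_i.
P'[1]: BB ⊕ 54 ⊕ 7A = 95.
P'[2]: 07 ⊕ E9 ⊕ 88 = 66.
P'[3]: D3 ⊕ 3E ⊕ 2F = C2.
P'[4]: 93 ⊕ 7F ⊕ 91 = 7D.
P'[5]: 4C ⊕ AF ⊕ 4F = AC.
P'[6]: 33 ⊕ D1 ⊕ 38 = DA.

P'[1] = 95, P'[2] = 66, P'[3] = C2, P'[4] = 7D, P'[5] = AC, P'[6] = DA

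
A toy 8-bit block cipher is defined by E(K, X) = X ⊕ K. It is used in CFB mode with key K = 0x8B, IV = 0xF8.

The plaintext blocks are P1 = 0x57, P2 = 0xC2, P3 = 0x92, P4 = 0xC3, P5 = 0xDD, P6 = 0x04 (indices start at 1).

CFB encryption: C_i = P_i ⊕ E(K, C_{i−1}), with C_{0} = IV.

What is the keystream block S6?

0xE1

C1: E(K, 0xF8) = 0x73; 0x57 ⊕ 0x73 = 0x24.
C2: E(K, 0x24) = 0xAF; 0xC2 ⊕ 0xAF = 0x6D.
C3: E(K, 0x6D) = 0xE6; 0x92 ⊕ 0xE6 = 0x74.
C4: E(K, 0x74) = 0xFF; 0xC3 ⊕ 0xFF = 0x3C.
C5: E(K, 0x3C) = 0xB7; 0xDD ⊕ 0xB7 = 0x6A.
C6: E(K, 0x6A) = 0xE1; 0x04 ⊕ 0xE1 = 0xE5.
So S6 = 0xE1.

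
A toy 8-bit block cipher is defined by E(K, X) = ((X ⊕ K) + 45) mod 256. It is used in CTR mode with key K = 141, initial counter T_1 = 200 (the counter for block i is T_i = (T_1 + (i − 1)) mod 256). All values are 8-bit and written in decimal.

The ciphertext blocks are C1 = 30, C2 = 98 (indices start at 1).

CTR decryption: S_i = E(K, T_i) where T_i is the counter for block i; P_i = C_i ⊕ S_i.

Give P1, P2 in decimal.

P1 = 108, P2 = 19

P1: T = 200, S = E(K, T) = 114; 30 ⊕ 114 = 108.
P2: T = 201, S = E(K, T) = 113; 98 ⊕ 113 = 19.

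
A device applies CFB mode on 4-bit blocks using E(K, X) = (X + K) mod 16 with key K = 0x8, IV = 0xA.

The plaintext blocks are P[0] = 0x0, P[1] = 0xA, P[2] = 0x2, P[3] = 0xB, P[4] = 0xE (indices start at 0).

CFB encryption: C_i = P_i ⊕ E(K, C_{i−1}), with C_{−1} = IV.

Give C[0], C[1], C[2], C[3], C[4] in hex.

C[0]: E(K, 0xA) = 0x2; 0x0 ⊕ 0x2 = 0x2.
C[1]: E(K, 0x2) = 0xA; 0xA ⊕ 0xA = 0x0.
C[2]: E(K, 0x0) = 0x8; 0x2 ⊕ 0x8 = 0xA.
C[3]: E(K, 0xA) = 0x2; 0xB ⊕ 0x2 = 0x9.
C[4]: E(K, 0x9) = 0x1; 0xE ⊕ 0x1 = 0xF.

C[0] = 0x2, C[1] = 0x0, C[2] = 0xA, C[3] = 0x9, C[4] = 0xF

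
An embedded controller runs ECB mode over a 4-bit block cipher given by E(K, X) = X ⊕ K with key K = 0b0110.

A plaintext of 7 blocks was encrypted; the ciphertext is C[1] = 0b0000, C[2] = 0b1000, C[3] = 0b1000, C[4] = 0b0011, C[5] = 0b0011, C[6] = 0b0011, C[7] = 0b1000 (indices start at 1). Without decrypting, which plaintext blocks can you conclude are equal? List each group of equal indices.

ECB encrypts each block independently with the same key, so equal ciphertext blocks imply equal plaintext blocks.
C[2] = C[3] = C[7] = 0b1000, so P[2] = P[3] = P[7].
C[4] = C[5] = C[6] = 0b0011, so P[4] = P[5] = P[6].

P[2] = P[3] = P[7]; P[4] = P[5] = P[6]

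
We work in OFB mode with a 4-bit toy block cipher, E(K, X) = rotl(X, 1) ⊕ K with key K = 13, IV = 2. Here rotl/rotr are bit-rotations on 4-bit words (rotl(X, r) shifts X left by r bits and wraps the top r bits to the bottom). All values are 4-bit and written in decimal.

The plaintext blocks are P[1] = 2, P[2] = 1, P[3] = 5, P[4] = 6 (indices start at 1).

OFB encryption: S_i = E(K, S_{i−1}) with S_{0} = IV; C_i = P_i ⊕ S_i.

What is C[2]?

C[2] = 15

C[1]: S = E(K, 2) = 9; 2 ⊕ 9 = 11.
C[2]: S = E(K, 9) = 14; 1 ⊕ 14 = 15.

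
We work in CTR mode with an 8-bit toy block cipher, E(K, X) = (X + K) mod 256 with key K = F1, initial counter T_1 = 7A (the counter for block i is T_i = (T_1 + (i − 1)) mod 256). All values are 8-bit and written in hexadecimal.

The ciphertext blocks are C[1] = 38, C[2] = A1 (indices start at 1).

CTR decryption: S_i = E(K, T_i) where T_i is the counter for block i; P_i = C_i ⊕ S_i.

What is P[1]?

P[1]: T = 7A, S = E(K, T) = 6B; 38 ⊕ 6B = 53.

P[1] = 53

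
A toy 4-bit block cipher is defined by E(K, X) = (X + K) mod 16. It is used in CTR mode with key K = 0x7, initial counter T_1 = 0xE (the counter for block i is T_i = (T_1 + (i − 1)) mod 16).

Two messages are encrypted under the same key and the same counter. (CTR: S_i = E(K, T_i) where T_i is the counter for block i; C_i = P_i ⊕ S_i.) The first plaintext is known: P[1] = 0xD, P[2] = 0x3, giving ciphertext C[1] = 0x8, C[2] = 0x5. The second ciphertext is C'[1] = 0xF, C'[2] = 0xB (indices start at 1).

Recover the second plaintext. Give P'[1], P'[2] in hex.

In CTR with a reused counter, both messages share the same keystream S_i, so C_i ⊕ C'_i = P_i ⊕ P'_i and thus P'_i = P_i ⊕ C_i ⊕ C'_i.
P'[1]: 0xD ⊕ 0x8 ⊕ 0xF = 0xA.
P'[2]: 0x3 ⊕ 0x5 ⊕ 0xB = 0xD.

P'[1] = 0xA, P'[2] = 0xD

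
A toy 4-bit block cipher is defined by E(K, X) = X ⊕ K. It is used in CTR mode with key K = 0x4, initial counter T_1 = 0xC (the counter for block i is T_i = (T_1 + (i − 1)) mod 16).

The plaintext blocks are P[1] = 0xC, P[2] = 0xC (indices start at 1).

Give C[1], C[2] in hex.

C[1] = 0x4, C[2] = 0x5

CTR encryption: S_i = E(K, T_i) where T_i is the counter for block i; C_i = P_i ⊕ S_i.
C[1]: T = 0xC, S = E(K, T) = 0x8; 0xC ⊕ 0x8 = 0x4.
C[2]: T = 0xD, S = E(K, T) = 0x9; 0xC ⊕ 0x9 = 0x5.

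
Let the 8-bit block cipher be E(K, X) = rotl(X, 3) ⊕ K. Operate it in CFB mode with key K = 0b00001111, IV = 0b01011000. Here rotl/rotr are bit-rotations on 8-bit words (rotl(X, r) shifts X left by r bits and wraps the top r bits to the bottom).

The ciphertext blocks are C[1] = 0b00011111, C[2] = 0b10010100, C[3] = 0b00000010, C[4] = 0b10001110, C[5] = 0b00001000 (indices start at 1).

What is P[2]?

P[2] = 0b01100011

CFB decryption: P_i = C_i ⊕ E(K, C_{i−1}), with C_{0} = IV.
P[2]: E(K, 0b00011111) = 0b11110111; 0b10010100 ⊕ 0b11110111 = 0b01100011.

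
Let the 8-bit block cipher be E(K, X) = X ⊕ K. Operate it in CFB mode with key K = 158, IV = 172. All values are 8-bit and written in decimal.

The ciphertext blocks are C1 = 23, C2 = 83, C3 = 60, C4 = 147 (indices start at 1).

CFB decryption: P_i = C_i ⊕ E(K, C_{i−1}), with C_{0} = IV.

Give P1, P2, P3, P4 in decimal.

P1 = 37, P2 = 218, P3 = 241, P4 = 49

P1: E(K, 172) = 50; 23 ⊕ 50 = 37.
P2: E(K, 23) = 137; 83 ⊕ 137 = 218.
P3: E(K, 83) = 205; 60 ⊕ 205 = 241.
P4: E(K, 60) = 162; 147 ⊕ 162 = 49.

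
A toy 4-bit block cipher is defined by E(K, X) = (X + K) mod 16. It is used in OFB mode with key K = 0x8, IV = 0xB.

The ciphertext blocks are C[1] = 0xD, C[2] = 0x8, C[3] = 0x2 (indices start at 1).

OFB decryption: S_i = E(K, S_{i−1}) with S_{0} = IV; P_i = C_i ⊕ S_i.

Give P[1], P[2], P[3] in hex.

P[1]: S = E(K, 0xB) = 0x3; 0xD ⊕ 0x3 = 0xE.
P[2]: S = E(K, 0x3) = 0xB; 0x8 ⊕ 0xB = 0x3.
P[3]: S = E(K, 0xB) = 0x3; 0x2 ⊕ 0x3 = 0x1.

P[1] = 0xE, P[2] = 0x3, P[3] = 0x1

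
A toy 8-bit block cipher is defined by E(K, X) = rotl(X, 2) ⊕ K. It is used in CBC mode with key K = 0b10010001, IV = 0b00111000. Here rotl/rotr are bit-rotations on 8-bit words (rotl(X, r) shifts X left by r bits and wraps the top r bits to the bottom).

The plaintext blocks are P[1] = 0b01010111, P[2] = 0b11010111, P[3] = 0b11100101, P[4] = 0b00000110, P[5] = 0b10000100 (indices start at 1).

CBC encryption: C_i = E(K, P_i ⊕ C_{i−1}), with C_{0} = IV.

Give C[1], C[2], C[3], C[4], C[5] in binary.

C[1]: P[1] ⊕ 0b00111000 = 0b01101111; E(K, 0b01101111) = 0b00101100.
C[2]: P[2] ⊕ 0b00101100 = 0b11111011; E(K, 0b11111011) = 0b01111110.
C[3]: P[3] ⊕ 0b01111110 = 0b10011011; E(K, 0b10011011) = 0b11111111.
C[4]: P[4] ⊕ 0b11111111 = 0b11111001; E(K, 0b11111001) = 0b01110110.
C[5]: P[5] ⊕ 0b01110110 = 0b11110010; E(K, 0b11110010) = 0b01011010.

C[1] = 0b00101100, C[2] = 0b01111110, C[3] = 0b11111111, C[4] = 0b01110110, C[5] = 0b01011010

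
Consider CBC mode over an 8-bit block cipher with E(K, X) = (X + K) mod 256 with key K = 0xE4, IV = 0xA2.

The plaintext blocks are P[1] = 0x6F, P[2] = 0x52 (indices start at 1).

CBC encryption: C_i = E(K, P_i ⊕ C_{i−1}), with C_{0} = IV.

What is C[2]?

C[1]: P[1] ⊕ 0xA2 = 0xCD; E(K, 0xCD) = 0xB1.
C[2]: P[2] ⊕ 0xB1 = 0xE3; E(K, 0xE3) = 0xC7.

C[2] = 0xC7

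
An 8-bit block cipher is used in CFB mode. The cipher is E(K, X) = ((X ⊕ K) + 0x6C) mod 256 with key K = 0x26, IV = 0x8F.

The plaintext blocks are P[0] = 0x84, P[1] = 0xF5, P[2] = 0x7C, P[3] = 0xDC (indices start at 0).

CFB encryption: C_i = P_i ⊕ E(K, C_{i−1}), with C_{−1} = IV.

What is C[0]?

C[0]: E(K, 0x8F) = 0x15; 0x84 ⊕ 0x15 = 0x91.

C[0] = 0x91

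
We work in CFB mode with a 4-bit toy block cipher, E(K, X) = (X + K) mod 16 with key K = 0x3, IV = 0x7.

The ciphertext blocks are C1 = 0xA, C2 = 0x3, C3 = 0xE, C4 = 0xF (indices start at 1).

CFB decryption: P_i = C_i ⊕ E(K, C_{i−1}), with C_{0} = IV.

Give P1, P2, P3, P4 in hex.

P1: E(K, 0x7) = 0xA; 0xA ⊕ 0xA = 0x0.
P2: E(K, 0xA) = 0xD; 0x3 ⊕ 0xD = 0xE.
P3: E(K, 0x3) = 0x6; 0xE ⊕ 0x6 = 0x8.
P4: E(K, 0xE) = 0x1; 0xF ⊕ 0x1 = 0xE.

P1 = 0x0, P2 = 0xE, P3 = 0x8, P4 = 0xE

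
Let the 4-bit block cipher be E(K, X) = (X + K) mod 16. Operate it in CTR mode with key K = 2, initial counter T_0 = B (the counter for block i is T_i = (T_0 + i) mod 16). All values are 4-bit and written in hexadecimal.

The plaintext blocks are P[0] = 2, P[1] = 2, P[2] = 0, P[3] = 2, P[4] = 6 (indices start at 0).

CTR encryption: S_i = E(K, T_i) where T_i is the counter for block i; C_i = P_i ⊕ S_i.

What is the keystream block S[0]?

D

C[0]: T = B, S = E(K, T) = D; 2 ⊕ D = F.
So S[0] = D.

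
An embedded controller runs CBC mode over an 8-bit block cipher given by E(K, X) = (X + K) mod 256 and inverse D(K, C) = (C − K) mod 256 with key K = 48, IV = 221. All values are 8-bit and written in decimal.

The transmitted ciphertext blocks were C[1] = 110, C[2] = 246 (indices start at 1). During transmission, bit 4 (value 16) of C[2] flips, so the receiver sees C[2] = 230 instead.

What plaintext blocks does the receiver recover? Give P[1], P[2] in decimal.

P[1] = 227, P[2] = 216

CBC decryption: P_i = D(K, C_i) ⊕ C_{i−1}, with C_{0} = IV.
Only C[2] changed, to 230. In CBC, a change in C_i garbles P_i and flips the same bit in P_{i+1}. Decrypting the received ciphertext:
P[1]: D(K, 110) = 62; 62 ⊕ 221 = 227.
P[2]: D(K, 230) = 182; 182 ⊕ 110 = 216.
Blocks that differ from the original plaintext: P[2].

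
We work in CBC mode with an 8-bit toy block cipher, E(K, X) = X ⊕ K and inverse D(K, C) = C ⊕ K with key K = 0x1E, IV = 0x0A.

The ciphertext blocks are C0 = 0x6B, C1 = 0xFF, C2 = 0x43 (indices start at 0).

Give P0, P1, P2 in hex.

P0 = 0x7F, P1 = 0x8A, P2 = 0xA2

CBC decryption: P_i = D(K, C_i) ⊕ C_{i−1}, with C_{−1} = IV.
P0: D(K, 0x6B) = 0x75; 0x75 ⊕ 0x0A = 0x7F.
P1: D(K, 0xFF) = 0xE1; 0xE1 ⊕ 0x6B = 0x8A.
P2: D(K, 0x43) = 0x5D; 0x5D ⊕ 0xFF = 0xA2.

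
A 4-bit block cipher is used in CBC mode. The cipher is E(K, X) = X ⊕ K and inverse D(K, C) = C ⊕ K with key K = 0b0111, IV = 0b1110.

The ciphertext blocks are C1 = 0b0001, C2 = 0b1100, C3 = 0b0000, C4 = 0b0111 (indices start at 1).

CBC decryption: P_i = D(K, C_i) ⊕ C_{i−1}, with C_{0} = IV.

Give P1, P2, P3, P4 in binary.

P1: D(K, 0b0001) = 0b0110; 0b0110 ⊕ 0b1110 = 0b1000.
P2: D(K, 0b1100) = 0b1011; 0b1011 ⊕ 0b0001 = 0b1010.
P3: D(K, 0b0000) = 0b0111; 0b0111 ⊕ 0b1100 = 0b1011.
P4: D(K, 0b0111) = 0b0000; 0b0000 ⊕ 0b0000 = 0b0000.

P1 = 0b1000, P2 = 0b1010, P3 = 0b1011, P4 = 0b0000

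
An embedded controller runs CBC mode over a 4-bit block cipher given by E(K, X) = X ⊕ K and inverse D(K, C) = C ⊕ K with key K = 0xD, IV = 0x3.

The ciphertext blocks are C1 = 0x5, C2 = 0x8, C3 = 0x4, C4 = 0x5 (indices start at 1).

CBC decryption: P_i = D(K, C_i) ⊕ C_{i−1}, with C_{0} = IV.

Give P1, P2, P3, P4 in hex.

P1: D(K, 0x5) = 0x8; 0x8 ⊕ 0x3 = 0xB.
P2: D(K, 0x8) = 0x5; 0x5 ⊕ 0x5 = 0x0.
P3: D(K, 0x4) = 0x9; 0x9 ⊕ 0x8 = 0x1.
P4: D(K, 0x5) = 0x8; 0x8 ⊕ 0x4 = 0xC.

P1 = 0xB, P2 = 0x0, P3 = 0x1, P4 = 0xC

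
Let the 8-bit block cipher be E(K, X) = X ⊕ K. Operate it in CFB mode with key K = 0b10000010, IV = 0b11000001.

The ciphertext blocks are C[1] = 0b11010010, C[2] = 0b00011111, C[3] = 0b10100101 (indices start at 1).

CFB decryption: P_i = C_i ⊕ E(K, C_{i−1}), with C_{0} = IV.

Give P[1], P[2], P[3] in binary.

P[1]: E(K, 0b11000001) = 0b01000011; 0b11010010 ⊕ 0b01000011 = 0b10010001.
P[2]: E(K, 0b11010010) = 0b01010000; 0b00011111 ⊕ 0b01010000 = 0b01001111.
P[3]: E(K, 0b00011111) = 0b10011101; 0b10100101 ⊕ 0b10011101 = 0b00111000.

P[1] = 0b10010001, P[2] = 0b01001111, P[3] = 0b00111000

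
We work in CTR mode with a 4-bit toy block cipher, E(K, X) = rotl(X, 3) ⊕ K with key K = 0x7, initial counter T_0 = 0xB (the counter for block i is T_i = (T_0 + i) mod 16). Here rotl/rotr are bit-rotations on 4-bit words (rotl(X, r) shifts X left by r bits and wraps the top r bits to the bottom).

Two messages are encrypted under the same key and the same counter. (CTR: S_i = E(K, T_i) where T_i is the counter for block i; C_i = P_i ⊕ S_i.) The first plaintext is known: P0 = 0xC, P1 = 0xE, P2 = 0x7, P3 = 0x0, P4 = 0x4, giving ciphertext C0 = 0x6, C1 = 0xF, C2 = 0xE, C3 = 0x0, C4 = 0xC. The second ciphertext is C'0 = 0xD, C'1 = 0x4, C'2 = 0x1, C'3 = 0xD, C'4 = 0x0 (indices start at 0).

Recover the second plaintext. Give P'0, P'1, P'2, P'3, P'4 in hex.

P'0 = 0x7, P'1 = 0x5, P'2 = 0x8, P'3 = 0xD, P'4 = 0x8

In CTR with a reused counter, both messages share the same keystream S_i, so C_i ⊕ C'_i = P_i ⊕ P'_i and thus P'_i = P_i ⊕ C_i ⊕ C'_i.
P'0: 0xC ⊕ 0x6 ⊕ 0xD = 0x7.
P'1: 0xE ⊕ 0xF ⊕ 0x4 = 0x5.
P'2: 0x7 ⊕ 0xE ⊕ 0x1 = 0x8.
P'3: 0x0 ⊕ 0x0 ⊕ 0xD = 0xD.
P'4: 0x4 ⊕ 0xC ⊕ 0x0 = 0x8.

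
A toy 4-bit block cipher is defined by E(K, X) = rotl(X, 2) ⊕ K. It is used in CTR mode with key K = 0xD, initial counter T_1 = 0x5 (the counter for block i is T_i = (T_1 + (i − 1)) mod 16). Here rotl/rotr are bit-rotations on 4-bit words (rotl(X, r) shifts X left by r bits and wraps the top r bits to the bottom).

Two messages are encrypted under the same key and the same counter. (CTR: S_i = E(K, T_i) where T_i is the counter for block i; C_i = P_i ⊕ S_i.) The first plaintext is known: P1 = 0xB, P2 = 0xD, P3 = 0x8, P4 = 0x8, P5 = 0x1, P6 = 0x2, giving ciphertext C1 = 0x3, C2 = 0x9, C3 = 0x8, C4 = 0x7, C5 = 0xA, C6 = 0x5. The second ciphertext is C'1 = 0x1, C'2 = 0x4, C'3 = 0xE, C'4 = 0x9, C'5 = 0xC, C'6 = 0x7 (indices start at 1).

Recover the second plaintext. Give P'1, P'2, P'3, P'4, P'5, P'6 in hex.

In CTR with a reused counter, both messages share the same keystream S_i, so C_i ⊕ C'_i = P_i ⊕ P'_i and thus P'_i = P_i ⊕ C_i ⊕ C'_i.
P'1: 0xB ⊕ 0x3 ⊕ 0x1 = 0x9.
P'2: 0xD ⊕ 0x9 ⊕ 0x4 = 0x0.
P'3: 0x8 ⊕ 0x8 ⊕ 0xE = 0xE.
P'4: 0x8 ⊕ 0x7 ⊕ 0x9 = 0x6.
P'5: 0x1 ⊕ 0xA ⊕ 0xC = 0x7.
P'6: 0x2 ⊕ 0x5 ⊕ 0x7 = 0x0.

P'1 = 0x9, P'2 = 0x0, P'3 = 0xE, P'4 = 0x6, P'5 = 0x7, P'6 = 0x0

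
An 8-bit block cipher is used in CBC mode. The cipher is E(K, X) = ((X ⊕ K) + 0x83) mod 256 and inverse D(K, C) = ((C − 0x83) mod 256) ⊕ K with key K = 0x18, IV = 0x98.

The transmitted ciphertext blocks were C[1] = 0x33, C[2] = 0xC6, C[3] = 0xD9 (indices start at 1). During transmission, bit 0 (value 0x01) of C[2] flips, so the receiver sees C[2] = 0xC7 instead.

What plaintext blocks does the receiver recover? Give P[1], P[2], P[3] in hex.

CBC decryption: P_i = D(K, C_i) ⊕ C_{i−1}, with C_{0} = IV.
Only C[2] changed, to 0xC7. In CBC, a change in C_i garbles P_i and flips the same bit in P_{i+1}. Decrypting the received ciphertext:
P[1]: D(K, 0x33) = 0xA8; 0xA8 ⊕ 0x98 = 0x30.
P[2]: D(K, 0xC7) = 0x5C; 0x5C ⊕ 0x33 = 0x6F.
P[3]: D(K, 0xD9) = 0x4E; 0x4E ⊕ 0xC7 = 0x89.
Blocks that differ from the original plaintext: P[2], P[3].

P[1] = 0x30, P[2] = 0x6F, P[3] = 0x89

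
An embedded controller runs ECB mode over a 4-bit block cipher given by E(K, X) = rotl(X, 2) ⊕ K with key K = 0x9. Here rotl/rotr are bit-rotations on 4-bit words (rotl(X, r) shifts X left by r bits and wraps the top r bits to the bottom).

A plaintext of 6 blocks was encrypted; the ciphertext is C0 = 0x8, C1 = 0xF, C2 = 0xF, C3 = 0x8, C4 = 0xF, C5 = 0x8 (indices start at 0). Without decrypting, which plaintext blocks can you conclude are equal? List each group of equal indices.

ECB encrypts each block independently with the same key, so equal ciphertext blocks imply equal plaintext blocks.
C0 = C3 = C5 = 0x8, so P0 = P3 = P5.
C1 = C2 = C4 = 0xF, so P1 = P2 = P4.

P0 = P3 = P5; P1 = P2 = P4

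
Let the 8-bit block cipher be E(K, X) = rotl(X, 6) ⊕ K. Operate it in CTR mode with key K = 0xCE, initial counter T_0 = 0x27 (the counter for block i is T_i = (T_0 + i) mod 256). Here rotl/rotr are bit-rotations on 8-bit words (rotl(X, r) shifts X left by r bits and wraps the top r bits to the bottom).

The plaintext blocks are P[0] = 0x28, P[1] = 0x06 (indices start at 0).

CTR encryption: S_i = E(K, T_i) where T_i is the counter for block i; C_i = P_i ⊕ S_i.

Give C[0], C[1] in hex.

C[0]: T = 0x27, S = E(K, T) = 0x07; 0x28 ⊕ 0x07 = 0x2F.
C[1]: T = 0x28, S = E(K, T) = 0xC4; 0x06 ⊕ 0xC4 = 0xC2.

C[0] = 0x2F, C[1] = 0xC2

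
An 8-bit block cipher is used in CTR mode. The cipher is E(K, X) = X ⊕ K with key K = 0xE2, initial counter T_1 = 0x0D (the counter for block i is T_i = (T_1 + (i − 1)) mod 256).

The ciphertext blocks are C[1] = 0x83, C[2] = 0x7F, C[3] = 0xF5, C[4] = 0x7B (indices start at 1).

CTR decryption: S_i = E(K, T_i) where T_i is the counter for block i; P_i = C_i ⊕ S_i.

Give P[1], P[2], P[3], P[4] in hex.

P[1] = 0x6C, P[2] = 0x93, P[3] = 0x18, P[4] = 0x89

P[1]: T = 0x0D, S = E(K, T) = 0xEF; 0x83 ⊕ 0xEF = 0x6C.
P[2]: T = 0x0E, S = E(K, T) = 0xEC; 0x7F ⊕ 0xEC = 0x93.
P[3]: T = 0x0F, S = E(K, T) = 0xED; 0xF5 ⊕ 0xED = 0x18.
P[4]: T = 0x10, S = E(K, T) = 0xF2; 0x7B ⊕ 0xF2 = 0x89.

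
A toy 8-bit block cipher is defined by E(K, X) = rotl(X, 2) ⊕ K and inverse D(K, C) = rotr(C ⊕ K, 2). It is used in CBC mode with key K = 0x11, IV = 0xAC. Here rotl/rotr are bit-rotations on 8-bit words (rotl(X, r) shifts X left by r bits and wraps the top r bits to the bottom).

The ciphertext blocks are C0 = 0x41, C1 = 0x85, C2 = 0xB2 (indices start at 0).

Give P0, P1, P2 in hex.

CBC decryption: P_i = D(K, C_i) ⊕ C_{i−1}, with C_{−1} = IV.
P0: D(K, 0x41) = 0x14; 0x14 ⊕ 0xAC = 0xB8.
P1: D(K, 0x85) = 0x25; 0x25 ⊕ 0x41 = 0x64.
P2: D(K, 0xB2) = 0xE8; 0xE8 ⊕ 0x85 = 0x6D.

P0 = 0xB8, P1 = 0x64, P2 = 0x6D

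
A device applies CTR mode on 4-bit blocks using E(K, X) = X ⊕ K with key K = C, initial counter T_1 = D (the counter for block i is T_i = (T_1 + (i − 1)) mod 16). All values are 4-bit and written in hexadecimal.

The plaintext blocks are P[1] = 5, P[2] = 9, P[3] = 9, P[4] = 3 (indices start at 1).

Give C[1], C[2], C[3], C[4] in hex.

CTR encryption: S_i = E(K, T_i) where T_i is the counter for block i; C_i = P_i ⊕ S_i.
C[1]: T = D, S = E(K, T) = 1; 5 ⊕ 1 = 4.
C[2]: T = E, S = E(K, T) = 2; 9 ⊕ 2 = B.
C[3]: T = F, S = E(K, T) = 3; 9 ⊕ 3 = A.
C[4]: T = 0, S = E(K, T) = C; 3 ⊕ C = F.

C[1] = 4, C[2] = B, C[3] = A, C[4] = F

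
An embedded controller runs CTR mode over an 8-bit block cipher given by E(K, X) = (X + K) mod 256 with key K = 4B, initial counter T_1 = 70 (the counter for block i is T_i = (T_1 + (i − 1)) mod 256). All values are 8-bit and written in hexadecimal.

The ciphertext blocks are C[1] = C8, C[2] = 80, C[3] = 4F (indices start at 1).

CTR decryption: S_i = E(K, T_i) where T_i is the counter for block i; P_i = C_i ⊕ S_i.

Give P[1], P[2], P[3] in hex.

P[1] = 73, P[2] = 3C, P[3] = F2

P[1]: T = 70, S = E(K, T) = BB; C8 ⊕ BB = 73.
P[2]: T = 71, S = E(K, T) = BC; 80 ⊕ BC = 3C.
P[3]: T = 72, S = E(K, T) = BD; 4F ⊕ BD = F2.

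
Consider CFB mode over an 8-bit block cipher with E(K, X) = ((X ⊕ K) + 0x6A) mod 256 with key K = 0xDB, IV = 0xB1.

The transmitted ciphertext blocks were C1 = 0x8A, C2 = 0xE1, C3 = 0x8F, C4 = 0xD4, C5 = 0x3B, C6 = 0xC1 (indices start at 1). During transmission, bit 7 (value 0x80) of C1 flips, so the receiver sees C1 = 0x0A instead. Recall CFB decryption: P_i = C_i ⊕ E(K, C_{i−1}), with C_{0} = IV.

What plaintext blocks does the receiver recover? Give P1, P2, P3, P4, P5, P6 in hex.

Only C1 changed, to 0x0A. In CFB, a change in C_i flips the same bit in P_i and garbles P_{i+1}. Decrypting the received ciphertext:
P1: E(K, 0xB1) = 0xD4; 0x0A ⊕ 0xD4 = 0xDE.
P2: E(K, 0x0A) = 0x3B; 0xE1 ⊕ 0x3B = 0xDA.
P3: E(K, 0xE1) = 0xA4; 0x8F ⊕ 0xA4 = 0x2B.
P4: E(K, 0x8F) = 0xBE; 0xD4 ⊕ 0xBE = 0x6A.
P5: E(K, 0xD4) = 0x79; 0x3B ⊕ 0x79 = 0x42.
P6: E(K, 0x3B) = 0x4A; 0xC1 ⊕ 0x4A = 0x8B.
Blocks that differ from the original plaintext: P1, P2.

P1 = 0xDE, P2 = 0xDA, P3 = 0x2B, P4 = 0x6A, P5 = 0x42, P6 = 0x8B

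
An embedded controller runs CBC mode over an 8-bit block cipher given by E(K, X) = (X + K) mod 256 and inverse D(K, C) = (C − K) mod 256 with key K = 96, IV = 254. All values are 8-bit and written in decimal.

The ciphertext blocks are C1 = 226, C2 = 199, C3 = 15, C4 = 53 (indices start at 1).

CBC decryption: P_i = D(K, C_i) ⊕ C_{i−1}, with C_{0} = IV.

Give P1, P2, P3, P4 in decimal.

P1 = 124, P2 = 133, P3 = 104, P4 = 218

P1: D(K, 226) = 130; 130 ⊕ 254 = 124.
P2: D(K, 199) = 103; 103 ⊕ 226 = 133.
P3: D(K, 15) = 175; 175 ⊕ 199 = 104.
P4: D(K, 53) = 213; 213 ⊕ 15 = 218.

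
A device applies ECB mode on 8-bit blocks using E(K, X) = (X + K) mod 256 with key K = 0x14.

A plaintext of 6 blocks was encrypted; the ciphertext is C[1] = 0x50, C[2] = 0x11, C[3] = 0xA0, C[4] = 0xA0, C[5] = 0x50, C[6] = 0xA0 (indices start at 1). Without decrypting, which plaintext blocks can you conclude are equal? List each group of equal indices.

P[1] = P[5]; P[3] = P[4] = P[6]

ECB encrypts each block independently with the same key, so equal ciphertext blocks imply equal plaintext blocks.
C[1] = C[5] = 0x50, so P[1] = P[5].
C[3] = C[4] = C[6] = 0xA0, so P[3] = P[4] = P[6].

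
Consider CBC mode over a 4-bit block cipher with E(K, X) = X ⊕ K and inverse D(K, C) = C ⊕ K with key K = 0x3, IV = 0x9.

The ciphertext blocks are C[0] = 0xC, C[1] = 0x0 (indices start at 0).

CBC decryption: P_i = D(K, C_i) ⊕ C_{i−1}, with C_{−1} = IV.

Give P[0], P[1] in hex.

P[0] = 0x6, P[1] = 0xF

P[0]: D(K, 0xC) = 0xF; 0xF ⊕ 0x9 = 0x6.
P[1]: D(K, 0x0) = 0x3; 0x3 ⊕ 0xC = 0xF.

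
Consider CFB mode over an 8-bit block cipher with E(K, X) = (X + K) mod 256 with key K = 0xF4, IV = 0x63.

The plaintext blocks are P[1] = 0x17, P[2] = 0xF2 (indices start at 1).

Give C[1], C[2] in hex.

C[1] = 0x40, C[2] = 0xC6

CFB encryption: C_i = P_i ⊕ E(K, C_{i−1}), with C_{0} = IV.
C[1]: E(K, 0x63) = 0x57; 0x17 ⊕ 0x57 = 0x40.
C[2]: E(K, 0x40) = 0x34; 0xF2 ⊕ 0x34 = 0xC6.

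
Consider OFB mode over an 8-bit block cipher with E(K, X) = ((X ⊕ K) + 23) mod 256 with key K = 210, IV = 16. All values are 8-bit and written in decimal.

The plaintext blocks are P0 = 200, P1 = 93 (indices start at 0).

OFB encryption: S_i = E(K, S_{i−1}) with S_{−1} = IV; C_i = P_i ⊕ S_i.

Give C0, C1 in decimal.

C0 = 17, C1 = 127

C0: S = E(K, 16) = 217; 200 ⊕ 217 = 17.
C1: S = E(K, 217) = 34; 93 ⊕ 34 = 127.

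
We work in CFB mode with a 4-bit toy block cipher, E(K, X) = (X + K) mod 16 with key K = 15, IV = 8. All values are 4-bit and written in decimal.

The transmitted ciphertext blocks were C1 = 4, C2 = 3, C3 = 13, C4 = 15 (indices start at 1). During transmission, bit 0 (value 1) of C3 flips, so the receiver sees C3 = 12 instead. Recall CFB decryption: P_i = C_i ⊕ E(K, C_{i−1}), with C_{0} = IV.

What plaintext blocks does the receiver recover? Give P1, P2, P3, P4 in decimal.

P1 = 3, P2 = 0, P3 = 14, P4 = 4

Only C3 changed, to 12. In CFB, a change in C_i flips the same bit in P_i and garbles P_{i+1}. Decrypting the received ciphertext:
P1: E(K, 8) = 7; 4 ⊕ 7 = 3.
P2: E(K, 4) = 3; 3 ⊕ 3 = 0.
P3: E(K, 3) = 2; 12 ⊕ 2 = 14.
P4: E(K, 12) = 11; 15 ⊕ 11 = 4.
Blocks that differ from the original plaintext: P3, P4.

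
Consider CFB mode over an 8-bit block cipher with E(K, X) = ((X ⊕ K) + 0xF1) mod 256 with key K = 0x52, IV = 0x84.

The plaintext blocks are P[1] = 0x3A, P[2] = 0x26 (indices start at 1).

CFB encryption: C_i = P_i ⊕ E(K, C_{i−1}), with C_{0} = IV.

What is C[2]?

C[2] = 0x86

C[1]: E(K, 0x84) = 0xC7; 0x3A ⊕ 0xC7 = 0xFD.
C[2]: E(K, 0xFD) = 0xA0; 0x26 ⊕ 0xA0 = 0x86.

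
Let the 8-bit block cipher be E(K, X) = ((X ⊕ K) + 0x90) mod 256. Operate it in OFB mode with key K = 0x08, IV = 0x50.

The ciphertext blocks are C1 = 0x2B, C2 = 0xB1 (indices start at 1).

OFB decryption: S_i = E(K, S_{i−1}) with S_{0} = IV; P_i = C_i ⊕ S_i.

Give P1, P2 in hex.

P1 = 0xC3, P2 = 0xC1

P1: S = E(K, 0x50) = 0xE8; 0x2B ⊕ 0xE8 = 0xC3.
P2: S = E(K, 0xE8) = 0x70; 0xB1 ⊕ 0x70 = 0xC1.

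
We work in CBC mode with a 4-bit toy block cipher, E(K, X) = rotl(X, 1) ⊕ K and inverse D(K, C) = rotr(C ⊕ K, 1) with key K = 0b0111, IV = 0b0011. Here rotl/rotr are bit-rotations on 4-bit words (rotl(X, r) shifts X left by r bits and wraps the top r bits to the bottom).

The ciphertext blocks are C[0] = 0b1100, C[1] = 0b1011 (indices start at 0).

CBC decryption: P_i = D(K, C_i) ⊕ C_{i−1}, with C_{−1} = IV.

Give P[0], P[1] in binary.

P[0] = 0b1110, P[1] = 0b1010

P[0]: D(K, 0b1100) = 0b1101; 0b1101 ⊕ 0b0011 = 0b1110.
P[1]: D(K, 0b1011) = 0b0110; 0b0110 ⊕ 0b1100 = 0b1010.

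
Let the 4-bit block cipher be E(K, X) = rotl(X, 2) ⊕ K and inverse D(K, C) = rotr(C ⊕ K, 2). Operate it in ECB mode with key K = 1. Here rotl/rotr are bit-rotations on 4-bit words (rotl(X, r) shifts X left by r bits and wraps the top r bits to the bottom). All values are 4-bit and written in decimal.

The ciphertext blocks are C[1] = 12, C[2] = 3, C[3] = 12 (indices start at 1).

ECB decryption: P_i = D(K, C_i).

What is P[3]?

P[3]: D(K, 12) = 7.

P[3] = 7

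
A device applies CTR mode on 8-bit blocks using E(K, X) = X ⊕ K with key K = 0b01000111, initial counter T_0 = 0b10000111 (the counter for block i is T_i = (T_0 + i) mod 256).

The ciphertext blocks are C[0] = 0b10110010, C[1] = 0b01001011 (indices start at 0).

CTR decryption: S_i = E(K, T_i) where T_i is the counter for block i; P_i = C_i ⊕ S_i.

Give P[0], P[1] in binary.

P[0] = 0b01110010, P[1] = 0b10000100

P[0]: T = 0b10000111, S = E(K, T) = 0b11000000; 0b10110010 ⊕ 0b11000000 = 0b01110010.
P[1]: T = 0b10001000, S = E(K, T) = 0b11001111; 0b01001011 ⊕ 0b11001111 = 0b10000100.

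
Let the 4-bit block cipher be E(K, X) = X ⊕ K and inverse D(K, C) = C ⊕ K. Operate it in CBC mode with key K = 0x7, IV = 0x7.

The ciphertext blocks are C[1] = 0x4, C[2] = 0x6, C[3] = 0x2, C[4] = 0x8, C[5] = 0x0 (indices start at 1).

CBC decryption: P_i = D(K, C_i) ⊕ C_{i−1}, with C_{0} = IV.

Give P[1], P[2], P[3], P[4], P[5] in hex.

P[1] = 0x4, P[2] = 0x5, P[3] = 0x3, P[4] = 0xD, P[5] = 0xF

P[1]: D(K, 0x4) = 0x3; 0x3 ⊕ 0x7 = 0x4.
P[2]: D(K, 0x6) = 0x1; 0x1 ⊕ 0x4 = 0x5.
P[3]: D(K, 0x2) = 0x5; 0x5 ⊕ 0x6 = 0x3.
P[4]: D(K, 0x8) = 0xF; 0xF ⊕ 0x2 = 0xD.
P[5]: D(K, 0x0) = 0x7; 0x7 ⊕ 0x8 = 0xF.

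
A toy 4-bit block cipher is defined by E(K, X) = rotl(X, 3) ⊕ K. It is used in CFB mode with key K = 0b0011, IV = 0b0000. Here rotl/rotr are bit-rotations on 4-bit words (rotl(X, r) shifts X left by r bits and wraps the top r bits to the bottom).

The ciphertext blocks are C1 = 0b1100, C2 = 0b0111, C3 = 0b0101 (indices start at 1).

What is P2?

CFB decryption: P_i = C_i ⊕ E(K, C_{i−1}), with C_{0} = IV.
P2: E(K, 0b1100) = 0b0101; 0b0111 ⊕ 0b0101 = 0b0010.

P2 = 0b0010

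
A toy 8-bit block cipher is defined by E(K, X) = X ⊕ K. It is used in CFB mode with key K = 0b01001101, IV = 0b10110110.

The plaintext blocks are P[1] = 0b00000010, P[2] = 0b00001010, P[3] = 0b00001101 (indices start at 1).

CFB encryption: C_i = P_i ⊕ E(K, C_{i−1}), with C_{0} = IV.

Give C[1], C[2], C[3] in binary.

C[1]: E(K, 0b10110110) = 0b11111011; 0b00000010 ⊕ 0b11111011 = 0b11111001.
C[2]: E(K, 0b11111001) = 0b10110100; 0b00001010 ⊕ 0b10110100 = 0b10111110.
C[3]: E(K, 0b10111110) = 0b11110011; 0b00001101 ⊕ 0b11110011 = 0b11111110.

C[1] = 0b11111001, C[2] = 0b10111110, C[3] = 0b11111110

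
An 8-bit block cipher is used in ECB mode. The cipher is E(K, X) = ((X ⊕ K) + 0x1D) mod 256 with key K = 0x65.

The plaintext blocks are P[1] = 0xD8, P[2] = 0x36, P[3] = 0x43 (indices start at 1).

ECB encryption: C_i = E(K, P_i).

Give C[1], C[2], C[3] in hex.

C[1] = 0xDA, C[2] = 0x70, C[3] = 0x43

C[1]: E(K, 0xD8) = 0xDA.
C[2]: E(K, 0x36) = 0x70.
C[3]: E(K, 0x43) = 0x43.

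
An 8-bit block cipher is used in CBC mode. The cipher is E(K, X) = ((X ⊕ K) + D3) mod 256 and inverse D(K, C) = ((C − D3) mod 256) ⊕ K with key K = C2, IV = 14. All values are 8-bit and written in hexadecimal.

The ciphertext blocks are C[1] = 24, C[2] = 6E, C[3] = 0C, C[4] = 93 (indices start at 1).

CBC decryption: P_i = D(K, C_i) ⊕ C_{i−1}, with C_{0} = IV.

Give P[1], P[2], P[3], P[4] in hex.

P[1] = 87, P[2] = 7D, P[3] = 95, P[4] = 0E

P[1]: D(K, 24) = 93; 93 ⊕ 14 = 87.
P[2]: D(K, 6E) = 59; 59 ⊕ 24 = 7D.
P[3]: D(K, 0C) = FB; FB ⊕ 6E = 95.
P[4]: D(K, 93) = 02; 02 ⊕ 0C = 0E.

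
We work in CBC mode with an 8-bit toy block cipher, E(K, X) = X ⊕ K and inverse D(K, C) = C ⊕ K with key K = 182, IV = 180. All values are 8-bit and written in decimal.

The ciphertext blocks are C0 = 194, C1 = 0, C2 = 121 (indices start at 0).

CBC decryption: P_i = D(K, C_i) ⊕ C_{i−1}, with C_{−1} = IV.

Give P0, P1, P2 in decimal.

P0 = 192, P1 = 116, P2 = 207

P0: D(K, 194) = 116; 116 ⊕ 180 = 192.
P1: D(K, 0) = 182; 182 ⊕ 194 = 116.
P2: D(K, 121) = 207; 207 ⊕ 0 = 207.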